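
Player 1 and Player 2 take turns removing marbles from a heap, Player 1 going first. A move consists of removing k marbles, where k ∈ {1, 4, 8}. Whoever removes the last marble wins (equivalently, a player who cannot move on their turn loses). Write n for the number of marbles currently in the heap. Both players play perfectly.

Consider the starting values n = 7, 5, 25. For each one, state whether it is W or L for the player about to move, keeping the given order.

Work bottom-up. With no move the player to move loses. Otherwise the position is W if at least one move leads to an L position for the opponent, and L if every move leads to a W.
n=0: no move → L
n=1: W (go to 0, an L position)
n=2: L (sole option 1(W) is W)
n=3: W (go to 2, an L position)
n=4: W (go to 0, an L position)
n=5: L (options 4(W), 1(W) are all W)
n=6: W (go to 5, an L position)
n=7: L (options 6(W), 3(W) are all W)
n=8: W (go to 7, an L position)
n=9: W (go to 5, an L position)
n=10: W (go to 2, an L position)
n=11: W (go to 7, an L position)
n=12: L (options 11(W), 8(W), 4(W) are all W)
n=13: W (go to 12, an L position)
n=14: L (options 13(W), 10(W), 6(W) are all W)
n=15: W (go to 14, an L position)
n=16: W (go to 12, an L position)
n=17: L (options 16(W), 13(W), 9(W) are all W)
n=18: W (go to 17, an L position)
n=19: L (options 18(W), 15(W), 11(W) are all W)
n=20: W (go to 19, an L position)
n=21: W (go to 17, an L position)
n=22: W (go to 14, an L position)
n=23: W (go to 19, an L position)
n=24: L (options 23(W), 20(W), 16(W) are all W)
n=25: W (go to 24, an L position)

7: L, 5: L, 25: W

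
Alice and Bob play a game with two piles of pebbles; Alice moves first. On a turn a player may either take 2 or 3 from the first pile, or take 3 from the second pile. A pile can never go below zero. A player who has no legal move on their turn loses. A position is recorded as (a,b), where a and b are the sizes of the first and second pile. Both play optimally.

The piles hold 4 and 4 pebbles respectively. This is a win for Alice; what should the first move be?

Move to (2,4).

Compute win/loss labels from the base case upward. A position with no move is L. Any other position is W if it can reach an L in one move, else L.
No move ever increases a pile, so every position that can arise here has a ≤ 4 and b ≤ 4; it is enough to label the cells with 0 ≤ a ≤ 4 and 0 ≤ b ≤ 4.
Every move lowers a or b (never raises either), so fill the grid row by row in increasing a, and left to right within a row: each cell's successors are then already labelled.
      b=0  b=1  b=2  b=3  b=4
a=0:    L    L    L    W    W
a=1:    L    L    L    W    W
a=2:    W    W    W    L    L
a=3:    W    W    W    L    L
a=4:    W    W    W    W    W
Cells with no legal move (terminal, hence L): (0,0), (0,1), (0,2), (1,0), (1,1), (1,2).
The remaining L cells, each justified by listing all of its moves:
(2,3): L (options (0,3)(W), (2,0)(W) are all W)
(2,4): L (options (0,4)(W), (2,1)(W) are all W)
(3,3): L (options (1,3)(W), (0,3)(W), (3,0)(W) are all W)
(3,4): L (options (1,4)(W), (0,4)(W), (3,1)(W) are all W)
Every other cell has at least one move into one of the L cells above, so it is W.
From (4,4), the L positions reachable in one move are: (2,4).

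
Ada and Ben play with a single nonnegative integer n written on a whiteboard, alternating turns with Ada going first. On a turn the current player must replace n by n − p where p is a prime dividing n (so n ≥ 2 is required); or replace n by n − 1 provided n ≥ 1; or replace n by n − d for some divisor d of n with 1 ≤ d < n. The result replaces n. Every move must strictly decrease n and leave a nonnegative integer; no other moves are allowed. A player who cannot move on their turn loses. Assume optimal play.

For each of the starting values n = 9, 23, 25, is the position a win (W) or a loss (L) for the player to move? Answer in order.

9: L, 23: W, 25: W

Classify positions by backward induction: terminal positions (no move available) are L. From any other position, the mover wins iff some move reaches an L.
n=0: no move → L
n=1: can move to 0, which is L ⇒ W
n=2: can move to 0, which is L ⇒ W
n=3: can move to 0, which is L ⇒ W
n=4: moves to 2(W), 3(W); every one is W ⇒ L
n=5: can move to 0, which is L ⇒ W
n=6: can move to 4, which is L ⇒ W
n=7: can move to 0, which is L ⇒ W
n=8: can move to 4, which is L ⇒ W
n=9: moves to 6(W), 8(W); every one is W ⇒ L
n=10: can move to 9, which is L ⇒ W
n=11: can move to 0, which is L ⇒ W
n=12: can move to 9, which is L ⇒ W
n=13: can move to 0, which is L ⇒ W
n=14: moves to 7(W), 12(W), 13(W); every one is W ⇒ L
n=15: can move to 14, which is L ⇒ W
n=16: can move to 14, which is L ⇒ W
n=17: can move to 0, which is L ⇒ W
n=18: can move to 9, which is L ⇒ W
n=19: can move to 0, which is L ⇒ W
n=20: moves to 10(W), 15(W), 16(W), 18(W), 19(W); every one is W ⇒ L
n=21: can move to 14, which is L ⇒ W
n=22: can move to 20, which is L ⇒ W
n=23: can move to 0, which is L ⇒ W
n=24: can move to 20, which is L ⇒ W
n=25: can move to 20, which is L ⇒ W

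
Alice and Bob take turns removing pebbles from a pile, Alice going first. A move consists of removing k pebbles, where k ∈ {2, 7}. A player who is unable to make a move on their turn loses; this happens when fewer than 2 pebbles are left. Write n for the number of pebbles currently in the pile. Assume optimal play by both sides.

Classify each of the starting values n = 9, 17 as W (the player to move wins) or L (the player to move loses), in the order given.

Compute win/loss labels from the base case upward. A position with no move is L. Any other position is W if it can reach an L in one move, else L.
n=0: no move → L
n=1: no move → L
n=2: can move to 0, which is L ⇒ W
n=3: can move to 1, which is L ⇒ W
n=4: the only move is to 2(W), a W ⇒ L
n=5: the only move is to 3(W), a W ⇒ L
n=6: can move to 4, which is L ⇒ W
n=7: can move to 5, which is L ⇒ W
n=8: can move to 1, which is L ⇒ W
n=9: moves to 7(W), 2(W); every one is W ⇒ L
n=10: moves to 8(W), 3(W); every one is W ⇒ L
n=11: can move to 9, which is L ⇒ W
n=12: can move to 10, which is L ⇒ W
n=13: moves to 11(W), 6(W); every one is W ⇒ L
n=14: moves to 12(W), 7(W); every one is W ⇒ L
n=15: can move to 13, which is L ⇒ W
n=16: can move to 14, which is L ⇒ W
n=17: can move to 10, which is L ⇒ W

9: L, 17: W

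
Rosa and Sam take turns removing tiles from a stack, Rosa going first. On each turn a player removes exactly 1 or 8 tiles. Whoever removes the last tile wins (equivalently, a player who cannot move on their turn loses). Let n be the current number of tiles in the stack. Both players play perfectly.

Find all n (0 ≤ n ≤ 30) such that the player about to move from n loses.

Work bottom-up. With no move the player to move loses. Otherwise the position is W if at least one move leads to an L position for the opponent, and L if every move leads to a W.
n=0: no move → L
n=1: →0(L), so W
n=2: →1(W) only, which is W, so L
n=3: →2(L), so W
n=4: →3(W) only, which is W, so L
n=5: →4(L), so W
n=6: →5(W) only, which is W, so L
n=7: →6(L), so W
n=8: →0(L), so W
n=9: →8(W), 1(W) — all W, so L
n=10: →9(L), so W
n=11: →10(W), 3(W) — all W, so L
n=12: →11(L), so W
n=13: →12(W), 5(W) — all W, so L
n=14: →13(L), so W
n=15: →14(W), 7(W) — all W, so L
n=16: →15(L), so W
n=17: →9(L), so W
n=18: →17(W), 10(W) — all W, so L
n=19: →18(L), so W
n=20: →19(W), 12(W) — all W, so L
n=21: →20(L), so W
n=22: →21(W), 14(W) — all W, so L
n=23: →22(L), so W
n=24: →23(W), 16(W) — all W, so L
n=25: →24(L), so W
n=26: →18(L), so W
n=27: →26(W), 19(W) — all W, so L
n=28: →27(L), so W
n=29: →28(W), 21(W) — all W, so L
n=30: →29(L), so W
The losing starting values of n are exactly the entries labelled L in this table (14 of them).

0, 2, 4, 6, 9, 11, 13, 15, 18, 20, 22, 24, 27, 29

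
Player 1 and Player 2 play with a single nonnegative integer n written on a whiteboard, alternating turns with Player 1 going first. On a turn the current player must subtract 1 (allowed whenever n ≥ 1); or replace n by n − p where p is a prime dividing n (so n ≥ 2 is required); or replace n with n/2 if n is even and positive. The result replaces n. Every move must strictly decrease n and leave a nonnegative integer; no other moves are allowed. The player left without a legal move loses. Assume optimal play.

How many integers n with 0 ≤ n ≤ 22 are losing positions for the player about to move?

Label each position W (a win for the player to move) or L (a loss). A position with no legal move is L; any other position is W exactly when some move reaches an L, and L when every move reaches a W.
n=0: no move → L
n=1: W (go to 0, an L position)
n=2: W (go to 0, an L position)
n=3: W (go to 0, an L position)
n=4: L (options 2(W), 3(W) are all W)
n=5: W (go to 0, an L position)
n=6: W (go to 4, an L position)
n=7: W (go to 0, an L position)
n=8: W (go to 4, an L position)
n=9: L (options 6(W), 8(W) are all W)
n=10: W (go to 9, an L position)
n=11: W (go to 0, an L position)
n=12: W (go to 9, an L position)
n=13: W (go to 0, an L position)
n=14: L (options 7(W), 12(W), 13(W) are all W)
n=15: W (go to 14, an L position)
n=16: W (go to 14, an L position)
n=17: W (go to 0, an L position)
n=18: W (go to 9, an L position)
n=19: W (go to 0, an L position)
n=20: L (options 10(W), 15(W), 18(W), 19(W) are all W)
n=21: W (go to 14, an L position)
n=22: W (go to 20, an L position)
L entries with 0 ≤ n ≤ 22: n = 0, 4, 9, 14, 20; that makes 5.

5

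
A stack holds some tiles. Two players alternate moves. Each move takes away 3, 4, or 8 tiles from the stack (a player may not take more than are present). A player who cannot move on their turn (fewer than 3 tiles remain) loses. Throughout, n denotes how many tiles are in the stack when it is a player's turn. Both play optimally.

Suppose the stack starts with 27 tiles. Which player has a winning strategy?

The first player wins.

Label each position W (a win for the player to move) or L (a loss). A position with no legal move is L; any other position is W exactly when some move reaches an L, and L when every move reaches a W.
n=0: no move → L
n=1: no move → L
n=2: no move → L
n=3: reaches L-position 0 → W
n=4: reaches L-position 1 → W
n=5: reaches L-position 2 → W
n=6: reaches L-position 2 → W
n=7: only reaches 4(W), 3(W), all W → L
n=8: reaches L-position 0 → W
n=9: reaches L-position 1 → W
n=10: reaches L-position 7 → W
n=11: reaches L-position 7 → W
n=12: only reaches 9(W), 8(W), 4(W), all W → L
n=13: only reaches 10(W), 9(W), 5(W), all W → L
n=14: only reaches 11(W), 10(W), 6(W), all W → L
n=15: reaches L-position 12 → W
n=16: reaches L-position 13 → W
n=17: reaches L-position 14 → W
n=18: reaches L-position 14 → W
n=19: only reaches 16(W), 15(W), 11(W), all W → L
n=20: reaches L-position 12 → W
n=21: reaches L-position 13 → W
n=22: reaches L-position 19 → W
n=23: reaches L-position 19 → W
n=24: only reaches 21(W), 20(W), 16(W), all W → L
n=25: only reaches 22(W), 21(W), 17(W), all W → L
n=26: only reaches 23(W), 22(W), 18(W), all W → L
n=27: reaches L-position 24 → W
From 27 the player to move can remove 3, leaving 24, reaching an L position.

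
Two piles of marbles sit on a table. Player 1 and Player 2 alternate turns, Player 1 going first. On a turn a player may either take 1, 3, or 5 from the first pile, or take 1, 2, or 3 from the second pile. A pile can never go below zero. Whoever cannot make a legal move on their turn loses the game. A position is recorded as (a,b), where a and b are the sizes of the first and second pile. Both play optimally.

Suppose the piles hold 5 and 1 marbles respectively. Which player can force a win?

Use the standard recursion: the mover loses at a terminal position; elsewhere, the mover wins exactly when some move hands the opponent an L position.
No move ever increases a pile, so every position that can arise here has a ≤ 5 and b ≤ 1; it is enough to label the cells with 0 ≤ a ≤ 5 and 0 ≤ b ≤ 1.
Every move lowers a or b (never raises either), so fill the grid row by row in increasing a, and left to right within a row: each cell's successors are then already labelled.
      b=0  b=1
a=0:    L    W
a=1:    W    L
a=2:    L    W
a=3:    W    L
a=4:    L    W
a=5:    W    L
Cells with no legal move (terminal, hence L): (0,0).
The remaining L cells, each justified by listing all of its moves:
(1,1): only reaches (0,1)(W), (1,0)(W), all W → L
(2,0): only reaches (1,0)(W), which is W → L
(3,1): only reaches (2,1)(W), (0,1)(W), (3,0)(W), all W → L
(4,0): only reaches (3,0)(W), (1,0)(W), all W → L
(5,1): only reaches (4,1)(W), (2,1)(W), (0,1)(W), (5,0)(W), all W → L
Every other cell has at least one move into one of the L cells above, so it is W.
Every move from (5,1) reaches a W position, so the mover loses.

Player 2 wins.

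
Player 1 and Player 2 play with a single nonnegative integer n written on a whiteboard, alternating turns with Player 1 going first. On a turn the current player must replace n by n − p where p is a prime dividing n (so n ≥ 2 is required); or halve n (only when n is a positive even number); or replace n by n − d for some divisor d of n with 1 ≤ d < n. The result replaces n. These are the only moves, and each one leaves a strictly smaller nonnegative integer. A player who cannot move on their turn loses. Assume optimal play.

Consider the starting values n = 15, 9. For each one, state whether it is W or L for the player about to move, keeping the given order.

Label each position W (a win for the player to move) or L (a loss). A position with no legal move is L; any other position is W exactly when some move reaches an L, and L when every move reaches a W.
n=0: no move → L
n=1: no move → L
n=2: W (go to 0, an L position)
n=3: W (go to 0, an L position)
n=4: L (options 2(W), 3(W) are all W)
n=5: W (go to 0, an L position)
n=6: W (go to 4, an L position)
n=7: W (go to 0, an L position)
n=8: W (go to 4, an L position)
n=9: L (options 6(W), 8(W) are all W)
n=10: W (go to 9, an L position)
n=11: W (go to 0, an L position)
n=12: W (go to 9, an L position)
n=13: W (go to 0, an L position)
n=14: L (options 7(W), 12(W), 13(W) are all W)
n=15: W (go to 14, an L position)

15: W, 9: L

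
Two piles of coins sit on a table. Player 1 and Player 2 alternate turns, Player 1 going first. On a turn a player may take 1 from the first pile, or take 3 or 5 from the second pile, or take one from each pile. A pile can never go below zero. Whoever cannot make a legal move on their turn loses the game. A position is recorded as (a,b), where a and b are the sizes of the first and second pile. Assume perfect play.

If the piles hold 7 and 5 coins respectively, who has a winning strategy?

Compute win/loss labels from the base case upward. A position with no move is L. Any other position is W if it can reach an L in one move, else L.
No move ever increases a pile, so every position that can arise here has a ≤ 7 and b ≤ 5; it is enough to label the cells with 0 ≤ a ≤ 7 and 0 ≤ b ≤ 5.
Every move lowers a or b (never raises either), so fill the grid row by row in increasing a, and left to right within a row: each cell's successors are then already labelled.
      b=0  b=1  b=2  b=3  b=4  b=5
a=0:    L    L    L    W    W    W
a=1:    W    W    W    W    L    L
a=2:    L    L    L    W    W    W
a=3:    W    W    W    W    L    L
a=4:    L    L    L    W    W    W
a=5:    W    W    W    W    L    L
a=6:    L    L    L    W    W    W
a=7:    W    W    W    W    L    L
Cells with no legal move (terminal, hence L): (0,0), (0,1), (0,2).
The remaining L cells, each justified by listing all of its moves:
(1,4): L (options (0,4)(W), (1,1)(W), (0,3)(W) are all W)
(1,5): L (options (0,5)(W), (1,2)(W), (1,0)(W), (0,4)(W) are all W)
(2,0): L (sole option (1,0)(W) is W)
(2,1): L (options (1,1)(W), (1,0)(W) are all W)
(2,2): L (options (1,2)(W), (1,1)(W) are all W)
(3,4): L (options (2,4)(W), (3,1)(W), (2,3)(W) are all W)
(3,5): L (options (2,5)(W), (3,2)(W), (3,0)(W), (2,4)(W) are all W)
(4,0): L (sole option (3,0)(W) is W)
(4,1): L (options (3,1)(W), (3,0)(W) are all W)
(4,2): L (options (3,2)(W), (3,1)(W) are all W)
(5,4): L (options (4,4)(W), (5,1)(W), (4,3)(W) are all W)
(5,5): L (options (4,5)(W), (5,2)(W), (5,0)(W), (4,4)(W) are all W)
(6,0): L (sole option (5,0)(W) is W)
(6,1): L (options (5,1)(W), (5,0)(W) are all W)
(6,2): L (options (5,2)(W), (5,1)(W) are all W)
(7,4): L (options (6,4)(W), (7,1)(W), (6,3)(W) are all W)
(7,5): L (options (6,5)(W), (7,2)(W), (7,0)(W), (6,4)(W) are all W)
Every other cell has at least one move into one of the L cells above, so it is W.
Every move from (7,5) reaches a W position, so the mover loses.

Player 2 wins.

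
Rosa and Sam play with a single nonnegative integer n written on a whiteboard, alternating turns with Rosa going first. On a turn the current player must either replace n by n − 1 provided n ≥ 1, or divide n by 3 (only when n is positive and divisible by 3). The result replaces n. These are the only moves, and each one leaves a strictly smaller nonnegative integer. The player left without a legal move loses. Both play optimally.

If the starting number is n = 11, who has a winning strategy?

Sam wins.

Classify positions by backward induction: terminal positions (no move available) are L. From any other position, the mover wins iff some move reaches an L.
n=0: no move → L
n=1: can move to 0, which is L ⇒ W
n=2: the only move is to 1(W), a W ⇒ L
n=3: can move to 2, which is L ⇒ W
n=4: the only move is to 3(W), a W ⇒ L
n=5: can move to 4, which is L ⇒ W
n=6: can move to 2, which is L ⇒ W
n=7: the only move is to 6(W), a W ⇒ L
n=8: can move to 7, which is L ⇒ W
n=9: moves to 3(W), 8(W); every one is W ⇒ L
n=10: can move to 9, which is L ⇒ W
n=11: the only move is to 10(W), a W ⇒ L
Every move from 11 reaches a W position, so the mover loses.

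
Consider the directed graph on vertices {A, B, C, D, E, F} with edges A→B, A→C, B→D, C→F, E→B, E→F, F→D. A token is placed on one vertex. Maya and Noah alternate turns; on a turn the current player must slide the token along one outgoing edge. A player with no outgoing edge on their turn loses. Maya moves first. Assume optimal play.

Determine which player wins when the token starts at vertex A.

Work bottom-up. With no move the player to move loses. Otherwise the position is W if at least one move leads to an L position for the opponent, and L if every move leads to a W.
Every edge goes from a vertex to one that appears earlier in the order D, B, F, E, C, A, so processing vertices in that order labels each vertex after all of its successors.
D: no outgoing edge → L
B: W (go to D, an L position)
F: W (go to D, an L position)
E: L (options F(W), B(W) are all W)
C: L (sole option F(W) is W)
A: W (go to C, an L position)
From A Maya can move to C, reaching an L position.

Maya wins.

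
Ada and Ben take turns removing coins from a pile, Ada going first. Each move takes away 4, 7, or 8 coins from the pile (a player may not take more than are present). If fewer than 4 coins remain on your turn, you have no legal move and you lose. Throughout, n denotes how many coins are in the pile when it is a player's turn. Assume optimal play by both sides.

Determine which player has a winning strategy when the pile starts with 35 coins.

Compute win/loss labels from the base case upward. A position with no move is L. Any other position is W if it can reach an L in one move, else L.
n=0: no move → L
n=1: no move → L
n=2: no move → L
n=3: no move → L
n=4: can move to 0, which is L ⇒ W
n=5: can move to 1, which is L ⇒ W
n=6: can move to 2, which is L ⇒ W
n=7: can move to 3, which is L ⇒ W
n=8: can move to 1, which is L ⇒ W
n=9: can move to 2, which is L ⇒ W
n=10: can move to 3, which is L ⇒ W
n=11: can move to 3, which is L ⇒ W
n=12: moves to 8(W), 5(W), 4(W); every one is W ⇒ L
n=13: moves to 9(W), 6(W), 5(W); every one is W ⇒ L
n=14: moves to 10(W), 7(W), 6(W); every one is W ⇒ L
n=15: moves to 11(W), 8(W), 7(W); every one is W ⇒ L
n=16: can move to 12, which is L ⇒ W
n=17: can move to 13, which is L ⇒ W
n=18: can move to 14, which is L ⇒ W
n=19: can move to 15, which is L ⇒ W
n=20: can move to 13, which is L ⇒ W
n=21: can move to 14, which is L ⇒ W
n=22: can move to 15, which is L ⇒ W
n=23: can move to 15, which is L ⇒ W
n=24: moves to 20(W), 17(W), 16(W); every one is W ⇒ L
n=25: moves to 21(W), 18(W), 17(W); every one is W ⇒ L
n=26: moves to 22(W), 19(W), 18(W); every one is W ⇒ L
n=27: moves to 23(W), 20(W), 19(W); every one is W ⇒ L
n=28: can move to 24, which is L ⇒ W
n=29: can move to 25, which is L ⇒ W
n=30: can move to 26, which is L ⇒ W
n=31: can move to 27, which is L ⇒ W
n=32: can move to 25, which is L ⇒ W
n=33: can move to 26, which is L ⇒ W
n=34: can move to 27, which is L ⇒ W
n=35: can move to 27, which is L ⇒ W
The starting position 35 is W: Ada should remove 8, leaving 27, handing over an L position.

Ada wins.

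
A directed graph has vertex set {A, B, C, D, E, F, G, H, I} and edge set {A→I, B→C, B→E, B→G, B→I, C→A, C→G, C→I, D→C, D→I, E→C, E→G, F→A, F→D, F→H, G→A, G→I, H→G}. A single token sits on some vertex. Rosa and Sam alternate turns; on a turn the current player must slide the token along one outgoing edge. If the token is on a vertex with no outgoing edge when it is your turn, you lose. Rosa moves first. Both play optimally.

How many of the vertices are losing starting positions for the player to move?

Compute win/loss labels from the base case upward. A position with no move is L. Any other position is W if it can reach an L in one move, else L.
Every edge goes from a vertex to one that appears earlier in the order I, A, G, H, C, D, E, F, B, so processing vertices in that order labels each vertex after all of its successors.
I: no outgoing edge → L
A: →I(L), so W
G: →I(L), so W
H: →G(W) only, which is W, so L
C: →I(L), so W
D: →I(L), so W
E: →C(W), G(W) — all W, so L
F: →H(L), so W
B: →E(L), so W
The L vertices are E, H, I; that is 3 in all.

3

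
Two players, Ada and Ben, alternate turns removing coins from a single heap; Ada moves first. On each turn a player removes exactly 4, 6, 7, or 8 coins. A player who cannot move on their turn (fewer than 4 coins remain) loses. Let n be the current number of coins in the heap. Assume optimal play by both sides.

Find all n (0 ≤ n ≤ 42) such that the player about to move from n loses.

Positions with no move are L. A position that does have a move is losing for the player to move precisely when every available move leads to a winning position for the opponent. Fill in the labels:
n=0: no move → L
n=1: no move → L
n=2: no move → L
n=3: no move → L
n=4: →0(L), so W
n=5: →1(L), so W
n=6: →2(L), so W
n=7: →3(L), so W
n=8: →2(L), so W
n=9: →3(L), so W
n=10: →3(L), so W
n=11: →3(L), so W
n=12: →8(W), 6(W), 5(W), 4(W) — all W, so L
n=13: →9(W), 7(W), 6(W), 5(W) — all W, so L
n=14: →10(W), 8(W), 7(W), 6(W) — all W, so L
n=15: →11(W), 9(W), 8(W), 7(W) — all W, so L
n=16: →12(L), so W
n=17: →13(L), so W
n=18: →14(L), so W
n=19: →15(L), so W
n=20: →14(L), so W
n=21: →15(L), so W
n=22: →15(L), so W
n=23: →15(L), so W
n=24: →20(W), 18(W), 17(W), 16(W) — all W, so L
n=25: →21(W), 19(W), 18(W), 17(W) — all W, so L
n=26: →22(W), 20(W), 19(W), 18(W) — all W, so L
n=27: →23(W), 21(W), 20(W), 19(W) — all W, so L
n=28: →24(L), so W
n=29: →25(L), so W
n=30: →26(L), so W
n=31: →27(L), so W
n=32: →26(L), so W
n=33: →27(L), so W
n=34: →27(L), so W
n=35: →27(L), so W
n=36: →32(W), 30(W), 29(W), 28(W) — all W, so L
n=37: →33(W), 31(W), 30(W), 29(W) — all W, so L
n=38: →34(W), 32(W), 31(W), 30(W) — all W, so L
n=39: →35(W), 33(W), 32(W), 31(W) — all W, so L
n=40: →36(L), so W
n=41: →37(L), so W
n=42: →38(L), so W
Reading off the rows marked L gives the requested list; there are 16 such values of n.

0, 1, 2, 3, 12, 13, 14, 15, 24, 25, 26, 27, 36, 37, 38, 39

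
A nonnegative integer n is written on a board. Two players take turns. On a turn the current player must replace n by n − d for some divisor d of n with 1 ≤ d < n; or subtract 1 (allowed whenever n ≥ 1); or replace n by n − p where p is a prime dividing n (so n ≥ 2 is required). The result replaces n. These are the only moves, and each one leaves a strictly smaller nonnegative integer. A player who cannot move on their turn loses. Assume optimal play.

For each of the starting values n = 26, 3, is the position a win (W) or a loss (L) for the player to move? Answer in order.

Compute win/loss labels from the base case upward. A position with no move is L. Any other position is W if it can reach an L in one move, else L.
n=0: no move → L
n=1: W (go to 0, an L position)
n=2: W (go to 0, an L position)
n=3: W (go to 0, an L position)
n=4: L (options 2(W), 3(W) are all W)
n=5: W (go to 0, an L position)
n=6: W (go to 4, an L position)
n=7: W (go to 0, an L position)
n=8: W (go to 4, an L position)
n=9: L (options 6(W), 8(W) are all W)
n=10: W (go to 9, an L position)
n=11: W (go to 0, an L position)
n=12: W (go to 9, an L position)
n=13: W (go to 0, an L position)
n=14: L (options 7(W), 12(W), 13(W) are all W)
n=15: W (go to 14, an L position)
n=16: W (go to 14, an L position)
n=17: W (go to 0, an L position)
n=18: W (go to 9, an L position)
n=19: W (go to 0, an L position)
n=20: L (options 10(W), 15(W), 16(W), 18(W), 19(W) are all W)
n=21: W (go to 14, an L position)
n=22: W (go to 20, an L position)
n=23: W (go to 0, an L position)
n=24: W (go to 20, an L position)
n=25: W (go to 20, an L position)
n=26: L (options 13(W), 24(W), 25(W) are all W)

26: L, 3: W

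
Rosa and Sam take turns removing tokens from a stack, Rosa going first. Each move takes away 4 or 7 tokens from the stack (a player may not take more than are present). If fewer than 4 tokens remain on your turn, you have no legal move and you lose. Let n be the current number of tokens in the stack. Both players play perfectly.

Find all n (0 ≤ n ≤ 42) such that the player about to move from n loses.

0, 1, 2, 3, 11, 12, 13, 14, 22, 23, 24, 25, 33, 34, 35, 36

Positions with no move are L. A position that does have a move is losing for the player to move precisely when every available move leads to a winning position for the opponent. Fill in the labels:
n=0: no move → L
n=1: no move → L
n=2: no move → L
n=3: no move → L
n=4: can move to 0, which is L ⇒ W
n=5: can move to 1, which is L ⇒ W
n=6: can move to 2, which is L ⇒ W
n=7: can move to 3, which is L ⇒ W
n=8: can move to 1, which is L ⇒ W
n=9: can move to 2, which is L ⇒ W
n=10: can move to 3, which is L ⇒ W
n=11: moves to 7(W), 4(W); every one is W ⇒ L
n=12: moves to 8(W), 5(W); every one is W ⇒ L
n=13: moves to 9(W), 6(W); every one is W ⇒ L
n=14: moves to 10(W), 7(W); every one is W ⇒ L
n=15: can move to 11, which is L ⇒ W
n=16: can move to 12, which is L ⇒ W
n=17: can move to 13, which is L ⇒ W
n=18: can move to 14, which is L ⇒ W
n=19: can move to 12, which is L ⇒ W
n=20: can move to 13, which is L ⇒ W
n=21: can move to 14, which is L ⇒ W
n=22: moves to 18(W), 15(W); every one is W ⇒ L
n=23: moves to 19(W), 16(W); every one is W ⇒ L
n=24: moves to 20(W), 17(W); every one is W ⇒ L
n=25: moves to 21(W), 18(W); every one is W ⇒ L
n=26: can move to 22, which is L ⇒ W
n=27: can move to 23, which is L ⇒ W
n=28: can move to 24, which is L ⇒ W
n=29: can move to 25, which is L ⇒ W
n=30: can move to 23, which is L ⇒ W
n=31: can move to 24, which is L ⇒ W
n=32: can move to 25, which is L ⇒ W
n=33: moves to 29(W), 26(W); every one is W ⇒ L
n=34: moves to 30(W), 27(W); every one is W ⇒ L
n=35: moves to 31(W), 28(W); every one is W ⇒ L
n=36: moves to 32(W), 29(W); every one is W ⇒ L
n=37: can move to 33, which is L ⇒ W
n=38: can move to 34, which is L ⇒ W
n=39: can move to 35, which is L ⇒ W
n=40: can move to 36, which is L ⇒ W
n=41: can move to 34, which is L ⇒ W
n=42: can move to 35, which is L ⇒ W
Reading off the rows marked L gives the requested list; there are 16 such values of n.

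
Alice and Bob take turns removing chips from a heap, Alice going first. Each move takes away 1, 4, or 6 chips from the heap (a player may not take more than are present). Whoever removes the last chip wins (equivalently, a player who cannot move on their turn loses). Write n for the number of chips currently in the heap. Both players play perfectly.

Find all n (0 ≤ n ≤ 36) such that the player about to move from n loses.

0, 2, 5, 7, 10, 12, 15, 17, 20, 22, 25, 27, 30, 32, 35

Positions with no move are L. A position that does have a move is losing for the player to move precisely when every available move leads to a winning position for the opponent. Fill in the labels:
n=0: no move → L
n=1: →0(L), so W
n=2: →1(W) only, which is W, so L
n=3: →2(L), so W
n=4: →0(L), so W
n=5: →4(W), 1(W) — all W, so L
n=6: →5(L), so W
n=7: →6(W), 3(W), 1(W) — all W, so L
n=8: →7(L), so W
n=9: →5(L), so W
n=10: →9(W), 6(W), 4(W) — all W, so L
n=11: →10(L), so W
n=12: →11(W), 8(W), 6(W) — all W, so L
n=13: →12(L), so W
n=14: →10(L), so W
n=15: →14(W), 11(W), 9(W) — all W, so L
n=16: →15(L), so W
n=17: →16(W), 13(W), 11(W) — all W, so L
n=18: →17(L), so W
n=19: →15(L), so W
n=20: →19(W), 16(W), 14(W) — all W, so L
n=21: →20(L), so W
n=22: →21(W), 18(W), 16(W) — all W, so L
n=23: →22(L), so W
n=24: →20(L), so W
n=25: →24(W), 21(W), 19(W) — all W, so L
n=26: →25(L), so W
n=27: →26(W), 23(W), 21(W) — all W, so L
n=28: →27(L), so W
n=29: →25(L), so W
n=30: →29(W), 26(W), 24(W) — all W, so L
n=31: →30(L), so W
n=32: →31(W), 28(W), 26(W) — all W, so L
n=33: →32(L), so W
n=34: →30(L), so W
n=35: →34(W), 31(W), 29(W) — all W, so L
n=36: →35(L), so W
The losing starting values of n are exactly the entries labelled L in this table (15 of them).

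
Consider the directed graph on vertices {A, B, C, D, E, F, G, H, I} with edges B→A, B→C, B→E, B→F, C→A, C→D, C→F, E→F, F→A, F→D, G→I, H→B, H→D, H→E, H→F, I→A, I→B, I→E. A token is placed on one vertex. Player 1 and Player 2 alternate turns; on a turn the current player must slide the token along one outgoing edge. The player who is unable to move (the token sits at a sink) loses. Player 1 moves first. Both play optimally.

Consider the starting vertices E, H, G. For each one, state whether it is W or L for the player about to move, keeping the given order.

E: L, H: W, G: L

Positions with no move are L. A position that does have a move is losing for the player to move precisely when every available move leads to a winning position for the opponent. Fill in the labels:
Every edge goes from a vertex to one that appears earlier in the order A, D, F, C, E, B, I, G, H, so processing vertices in that order labels each vertex after all of its successors.
A: no outgoing edge → L
D: no outgoing edge → L
F: →D(L), so W
C: →D(L), so W
E: →F(W) only, which is W, so L
B: →E(L), so W
I: →E(L), so W
G: →I(W) only, which is W, so L
H: →E(L), so W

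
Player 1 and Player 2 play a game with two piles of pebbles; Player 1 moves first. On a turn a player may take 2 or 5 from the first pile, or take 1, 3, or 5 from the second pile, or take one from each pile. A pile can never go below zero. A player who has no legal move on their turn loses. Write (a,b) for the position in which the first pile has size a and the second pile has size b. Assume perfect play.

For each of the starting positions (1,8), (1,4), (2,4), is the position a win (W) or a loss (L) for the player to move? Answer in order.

Work bottom-up. With no move the player to move loses. Otherwise the position is W if at least one move leads to an L position for the opponent, and L if every move leads to a W.
No move ever increases a pile, so every position that can arise here has a ≤ 2 and b ≤ 8; it is enough to label the cells with 0 ≤ a ≤ 2 and 0 ≤ b ≤ 8.
Every move lowers a or b (never raises either), so fill the grid row by row in increasing a, and left to right within a row: each cell's successors are then already labelled.
      b=0  b=1  b=2  b=3  b=4  b=5  b=6  b=7  b=8
a=0:    L    W    L    W    L    W    L    W    L
a=1:    L    W    L    W    L    W    L    W    L
a=2:    W    W    W    W    W    W    W    W    W
Cells with no legal move (terminal, hence L): (0,0), (1,0).
The remaining L cells, each justified by listing all of its moves:
(0,2): L (sole option (0,1)(W) is W)
(0,4): L (options (0,3)(W), (0,1)(W) are all W)
(0,6): L (options (0,5)(W), (0,3)(W), (0,1)(W) are all W)
(0,8): L (options (0,7)(W), (0,5)(W), (0,3)(W) are all W)
(1,2): L (options (1,1)(W), (0,1)(W) are all W)
(1,4): L (options (1,3)(W), (1,1)(W), (0,3)(W) are all W)
(1,6): L (options (1,5)(W), (1,3)(W), (1,1)(W), (0,5)(W) are all W)
(1,8): L (options (1,7)(W), (1,5)(W), (1,3)(W), (0,7)(W) are all W)
Every other cell has at least one move into one of the L cells above, so it is W.
(1,8): one of the L cells justified above, so L
(1,4): one of the L cells justified above, so L
(2,4): the move to (0,4) reaches an L cell, so W

(1,8): L, (1,4): L, (2,4): W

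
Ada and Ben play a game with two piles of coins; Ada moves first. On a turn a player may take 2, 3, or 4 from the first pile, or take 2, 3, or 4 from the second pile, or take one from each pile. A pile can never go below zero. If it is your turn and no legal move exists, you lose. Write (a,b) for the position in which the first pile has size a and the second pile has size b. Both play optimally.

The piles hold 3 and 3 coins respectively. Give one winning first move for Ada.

Move to (2,2).

Use the standard recursion: the mover loses at a terminal position; elsewhere, the mover wins exactly when some move hands the opponent an L position.
No move ever increases a pile, so every position that can arise here has a ≤ 3 and b ≤ 3; it is enough to label the cells with 0 ≤ a ≤ 3 and 0 ≤ b ≤ 3.
Every move lowers a or b (never raises either), so fill the grid row by row in increasing a, and left to right within a row: each cell's successors are then already labelled.
      b=0  b=1  b=2  b=3
a=0:    L    L    W    W
a=1:    L    W    W    W
a=2:    W    W    L    L
a=3:    W    W    L    W
Cells with no legal move (terminal, hence L): (0,0), (0,1), (1,0).
The remaining L cells, each justified by listing all of its moves:
(2,2): only reaches (0,2)(W), (2,0)(W), (1,1)(W), all W → L
(2,3): only reaches (0,3)(W), (2,1)(W), (2,0)(W), (1,2)(W), all W → L
(3,2): only reaches (1,2)(W), (0,2)(W), (3,0)(W), (2,1)(W), all W → L
Every other cell has at least one move into one of the L cells above, so it is W.
From (3,3), the L positions reachable in one move are: (2,2).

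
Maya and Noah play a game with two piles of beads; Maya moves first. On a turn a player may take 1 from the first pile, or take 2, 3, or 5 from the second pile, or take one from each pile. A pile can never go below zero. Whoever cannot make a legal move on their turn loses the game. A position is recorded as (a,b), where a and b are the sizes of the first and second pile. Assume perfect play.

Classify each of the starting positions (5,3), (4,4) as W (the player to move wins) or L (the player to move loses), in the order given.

Classify positions by backward induction: terminal positions (no move available) are L. From any other position, the mover wins iff some move reaches an L.
No move ever increases a pile, so every position that can arise here has a ≤ 5 and b ≤ 4; it is enough to label the cells with 0 ≤ a ≤ 5 and 0 ≤ b ≤ 4.
Every move lowers a or b (never raises either), so fill the grid row by row in increasing a, and left to right within a row: each cell's successors are then already labelled.
      b=0  b=1  b=2  b=3  b=4
a=0:    L    L    W    W    W
a=1:    W    W    W    L    L
a=2:    L    L    W    W    W
a=3:    W    W    W    L    L
a=4:    L    L    W    W    W
a=5:    W    W    W    L    L
Cells with no legal move (terminal, hence L): (0,0), (0,1).
The remaining L cells, each justified by listing all of its moves:
(1,3): moves to (0,3)(W), (1,1)(W), (1,0)(W), (0,2)(W); every one is W ⇒ L
(1,4): moves to (0,4)(W), (1,2)(W), (1,1)(W), (0,3)(W); every one is W ⇒ L
(2,0): the only move is to (1,0)(W), a W ⇒ L
(2,1): moves to (1,1)(W), (1,0)(W); every one is W ⇒ L
(3,3): moves to (2,3)(W), (3,1)(W), (3,0)(W), (2,2)(W); every one is W ⇒ L
(3,4): moves to (2,4)(W), (3,2)(W), (3,1)(W), (2,3)(W); every one is W ⇒ L
(4,0): the only move is to (3,0)(W), a W ⇒ L
(4,1): moves to (3,1)(W), (3,0)(W); every one is W ⇒ L
(5,3): moves to (4,3)(W), (5,1)(W), (5,0)(W), (4,2)(W); every one is W ⇒ L
(5,4): moves to (4,4)(W), (5,2)(W), (5,1)(W), (4,3)(W); every one is W ⇒ L
Every other cell has at least one move into one of the L cells above, so it is W.
(5,3): one of the L cells justified above, so L
(4,4): the move to (3,4) reaches an L cell, so W

(5,3): L, (4,4): W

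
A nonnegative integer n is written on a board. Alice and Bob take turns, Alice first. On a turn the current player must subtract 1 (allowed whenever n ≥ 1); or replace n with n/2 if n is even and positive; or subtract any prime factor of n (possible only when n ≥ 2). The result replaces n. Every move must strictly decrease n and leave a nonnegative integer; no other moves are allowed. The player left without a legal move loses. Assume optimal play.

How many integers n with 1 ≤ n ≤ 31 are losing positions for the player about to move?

6

Work bottom-up. With no move the player to move loses. Otherwise the position is W if at least one move leads to an L position for the opponent, and L if every move leads to a W.
n=0: no move → L
n=1: can move to 0, which is L ⇒ W
n=2: can move to 0, which is L ⇒ W
n=3: can move to 0, which is L ⇒ W
n=4: moves to 2(W), 3(W); every one is W ⇒ L
n=5: can move to 0, which is L ⇒ W
n=6: can move to 4, which is L ⇒ W
n=7: can move to 0, which is L ⇒ W
n=8: can move to 4, which is L ⇒ W
n=9: moves to 6(W), 8(W); every one is W ⇒ L
n=10: can move to 9, which is L ⇒ W
n=11: can move to 0, which is L ⇒ W
n=12: can move to 9, which is L ⇒ W
n=13: can move to 0, which is L ⇒ W
n=14: moves to 7(W), 12(W), 13(W); every one is W ⇒ L
n=15: can move to 14, which is L ⇒ W
n=16: can move to 14, which is L ⇒ W
n=17: can move to 0, which is L ⇒ W
n=18: can move to 9, which is L ⇒ W
n=19: can move to 0, which is L ⇒ W
n=20: moves to 10(W), 15(W), 18(W), 19(W); every one is W ⇒ L
n=21: can move to 14, which is L ⇒ W
n=22: can move to 20, which is L ⇒ W
n=23: can move to 0, which is L ⇒ W
n=24: moves to 12(W), 21(W), 22(W), 23(W); every one is W ⇒ L
n=25: can move to 20, which is L ⇒ W
n=26: can move to 24, which is L ⇒ W
n=27: can move to 24, which is L ⇒ W
n=28: can move to 14, which is L ⇒ W
n=29: can move to 0, which is L ⇒ W
n=30: moves to 15(W), 25(W), 27(W), 28(W), 29(W); every one is W ⇒ L
n=31: can move to 0, which is L ⇒ W
L entries with 1 ≤ n ≤ 31 (n=0 is outside the asked range and is not counted): n = 4, 9, 14, 20, 24, 30; that makes 6.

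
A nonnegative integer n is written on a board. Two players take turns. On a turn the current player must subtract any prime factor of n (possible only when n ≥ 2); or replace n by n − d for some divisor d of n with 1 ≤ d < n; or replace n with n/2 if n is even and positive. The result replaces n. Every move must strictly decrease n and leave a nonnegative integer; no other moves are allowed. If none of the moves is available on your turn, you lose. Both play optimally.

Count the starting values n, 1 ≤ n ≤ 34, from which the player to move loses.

Positions with no move are L. A position that does have a move is losing for the player to move precisely when every available move leads to a winning position for the opponent. Fill in the labels:
n=0: no move → L
n=1: no move → L
n=2: →0(L), so W
n=3: →0(L), so W
n=4: →2(W), 3(W) — all W, so L
n=5: →0(L), so W
n=6: →4(L), so W
n=7: →0(L), so W
n=8: →4(L), so W
n=9: →6(W), 8(W) — all W, so L
n=10: →9(L), so W
n=11: →0(L), so W
n=12: →9(L), so W
n=13: →0(L), so W
n=14: →7(W), 12(W), 13(W) — all W, so L
n=15: →14(L), so W
n=16: →14(L), so W
n=17: →0(L), so W
n=18: →9(L), so W
n=19: →0(L), so W
n=20: →10(W), 15(W), 16(W), 18(W), 19(W) — all W, so L
n=21: →14(L), so W
n=22: →20(L), so W
n=23: →0(L), so W
n=24: →20(L), so W
n=25: →20(L), so W
n=26: →13(W), 24(W), 25(W) — all W, so L
n=27: →26(L), so W
n=28: →14(L), so W
n=29: →0(L), so W
n=30: →20(L), so W
n=31: →0(L), so W
n=32: →16(W), 24(W), 28(W), 30(W), 31(W) — all W, so L
n=33: →32(L), so W
n=34: →32(L), so W
L entries with 1 ≤ n ≤ 34 (n=0 is outside the asked range and is not counted): n = 1, 4, 9, 14, 20, 26, 32; that makes 7.

7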